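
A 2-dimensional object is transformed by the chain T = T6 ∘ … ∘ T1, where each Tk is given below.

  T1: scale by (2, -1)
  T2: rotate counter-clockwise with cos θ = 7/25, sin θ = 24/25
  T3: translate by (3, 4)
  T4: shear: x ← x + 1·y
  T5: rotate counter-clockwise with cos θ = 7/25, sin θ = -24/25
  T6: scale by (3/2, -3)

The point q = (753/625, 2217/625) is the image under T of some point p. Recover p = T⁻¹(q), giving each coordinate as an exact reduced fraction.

T1 = [2 0 0; 0 -1 0; 0 0 1]
T2·T1 = [14/25 24/25 0; 48/25 -7/25 0; 0 0 1]
T3·…·T1 = [14/25 24/25 3; 48/25 -7/25 4; 0 0 1]
T4·…·T1 = [62/25 17/25 7; 48/25 -7/25 4; 0 0 1]
T5·…·T1 = [1586/625 -49/625 29/5; -1152/625 -457/625 -28/5; 0 0 1]
T6·…·T1 = [2379/625 -147/1250 87/10; 3456/625 1371/625 84/5; 0 0 1]
det M = 9; M⁻¹ = [457/1875 49/3750 -117/50; -384/625 793/1875 -44/25; 0 0 1]
M⁻¹ · (753/625, 2217/625)ᵀ = (-2, -1)ᵀ

p = (-2, -1)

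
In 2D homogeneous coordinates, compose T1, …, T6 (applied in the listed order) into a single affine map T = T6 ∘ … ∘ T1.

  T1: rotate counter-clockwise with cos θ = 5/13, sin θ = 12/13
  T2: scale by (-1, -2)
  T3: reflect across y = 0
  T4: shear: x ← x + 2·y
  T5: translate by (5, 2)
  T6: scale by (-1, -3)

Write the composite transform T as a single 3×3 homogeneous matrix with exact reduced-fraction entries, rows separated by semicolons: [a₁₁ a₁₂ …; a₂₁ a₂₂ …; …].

T = [-43/13 -32/13 -5; -72/13 -30/13 -6; 0 0 1]

T1 = [5/13 -12/13 0; 12/13 5/13 0; 0 0 1]
T2·T1 = [-5/13 12/13 0; -24/13 -10/13 0; 0 0 1]
T3·…·T1 = [-5/13 12/13 0; 24/13 10/13 0; 0 0 1]
T4·…·T1 = [43/13 32/13 0; 24/13 10/13 0; 0 0 1]
T5·…·T1 = [43/13 32/13 5; 24/13 10/13 2; 0 0 1]
T6·…·T1 = [-43/13 -32/13 -5; -72/13 -30/13 -6; 0 0 1]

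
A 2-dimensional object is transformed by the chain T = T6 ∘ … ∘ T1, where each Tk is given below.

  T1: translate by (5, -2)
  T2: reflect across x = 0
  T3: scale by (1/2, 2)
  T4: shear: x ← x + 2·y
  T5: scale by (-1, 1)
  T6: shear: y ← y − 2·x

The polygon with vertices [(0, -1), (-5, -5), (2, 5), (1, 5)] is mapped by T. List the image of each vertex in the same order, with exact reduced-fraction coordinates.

image vertices: (29/2, -35), (28, -70), (-17/2, 23), (-9, 24)

T1 translate by (5, -2): (0, -1) → (5, -3); (-5, -5) → (0, -7); (2, 5) → (7, 3); (1, 5) → (6, 3)
T2 reflect across x = 0: (5, -3) → (-5, -3); (0, -7) → (0, -7); (7, 3) → (-7, 3); (6, 3) → (-6, 3)
T3 scale by (1/2, 2): (-5, -3) → (-5/2, -6); (0, -7) → (0, -14); (-7, 3) → (-7/2, 6); (-6, 3) → (-3, 6)
T4 shear: x ← x + 2·y: (-5/2, -6) → (-29/2, -6); (0, -14) → (-28, -14); (-7/2, 6) → (17/2, 6); (-3, 6) → (9, 6)
T5 scale by (-1, 1): (-29/2, -6) → (29/2, -6); (-28, -14) → (28, -14); (17/2, 6) → (-17/2, 6); (9, 6) → (-9, 6)
T6 shear: y ← y − 2·x: (29/2, -6) → (29/2, -35); (28, -14) → (28, -70); (-17/2, 6) → (-17/2, 23); (-9, 6) → (-9, 24)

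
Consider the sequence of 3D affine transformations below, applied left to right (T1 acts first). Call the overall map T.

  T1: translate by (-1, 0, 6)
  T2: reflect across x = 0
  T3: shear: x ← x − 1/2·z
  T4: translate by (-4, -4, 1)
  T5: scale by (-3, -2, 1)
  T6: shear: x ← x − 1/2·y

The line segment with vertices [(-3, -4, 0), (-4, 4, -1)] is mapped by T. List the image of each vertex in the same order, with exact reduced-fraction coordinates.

T1 translate by (-1, 0, 6): (-3, -4, 0) → (-4, -4, 6); (-4, 4, -1) → (-5, 4, 5)
T2 reflect across x = 0: (-4, -4, 6) → (4, -4, 6); (-5, 4, 5) → (5, 4, 5)
T3 shear: x ← x − 1/2·z: (4, -4, 6) → (1, -4, 6); (5, 4, 5) → (5/2, 4, 5)
T4 translate by (-4, -4, 1): (1, -4, 6) → (-3, -8, 7); (5/2, 4, 5) → (-3/2, 0, 6)
T5 scale by (-3, -2, 1): (-3, -8, 7) → (9, 16, 7); (-3/2, 0, 6) → (9/2, 0, 6)
T6 shear: x ← x − 1/2·y: (9, 16, 7) → (1, 16, 7); (9/2, 0, 6) → (9/2, 0, 6)

image vertices: (1, 16, 7), (9/2, 0, 6)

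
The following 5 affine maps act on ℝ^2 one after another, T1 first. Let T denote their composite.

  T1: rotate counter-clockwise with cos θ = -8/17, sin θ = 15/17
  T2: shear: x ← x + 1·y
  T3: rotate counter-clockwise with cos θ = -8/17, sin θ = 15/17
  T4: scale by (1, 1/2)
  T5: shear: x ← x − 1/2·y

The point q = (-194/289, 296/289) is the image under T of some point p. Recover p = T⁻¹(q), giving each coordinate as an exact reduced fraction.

p = (-2, -2)

T1 = [-8/17 -15/17 0; 15/17 -8/17 0; 0 0 1]
T2·T1 = [7/17 -23/17 0; 15/17 -8/17 0; 0 0 1]
T3·…·T1 = [-281/289 304/289 0; -15/289 -281/289 0; 0 0 1]
T4·…·T1 = [-281/289 304/289 0; -15/578 -281/578 0; 0 0 1]
T5·…·T1 = [-1109/1156 1497/1156 0; -15/578 -281/578 0; 0 0 1]
det M = 1/2; M⁻¹ = [-281/289 -1497/578 0; 15/289 -1109/578 0; 0 0 1]
M⁻¹ · (-194/289, 296/289)ᵀ = (-2, -2)ᵀ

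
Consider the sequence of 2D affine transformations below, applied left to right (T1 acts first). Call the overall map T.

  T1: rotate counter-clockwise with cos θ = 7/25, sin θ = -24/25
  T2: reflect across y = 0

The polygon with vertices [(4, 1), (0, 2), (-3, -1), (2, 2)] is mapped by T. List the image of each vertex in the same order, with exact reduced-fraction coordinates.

T1 rotate counter-clockwise with cos θ = 7/25, sin θ = -24/25: (4, 1) → (52/25, -89/25); (0, 2) → (48/25, 14/25); (-3, -1) → (-9/5, 13/5); (2, 2) → (62/25, -34/25)
T2 reflect across y = 0: (52/25, -89/25) → (52/25, 89/25); (48/25, 14/25) → (48/25, -14/25); (-9/5, 13/5) → (-9/5, -13/5); (62/25, -34/25) → (62/25, 34/25)

image vertices: (52/25, 89/25), (48/25, -14/25), (-9/5, -13/5), (62/25, 34/25)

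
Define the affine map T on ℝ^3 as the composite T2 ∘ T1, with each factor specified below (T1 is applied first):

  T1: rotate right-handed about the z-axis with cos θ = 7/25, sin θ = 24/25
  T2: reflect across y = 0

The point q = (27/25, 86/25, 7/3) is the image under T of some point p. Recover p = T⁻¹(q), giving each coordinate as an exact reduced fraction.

p = (-3, -2, 7/3)

T1 = [7/25 -24/25 0 0; 24/25 7/25 0 0; 0 0 1 0; 0 0 0 1]
T2·T1 = [7/25 -24/25 0 0; -24/25 -7/25 0 0; 0 0 1 0; 0 0 0 1]
det M = -1; M⁻¹ = [7/25 -24/25 0 0; -24/25 -7/25 0 0; 0 0 1 0; 0 0 0 1]
M⁻¹ · (27/25, 86/25, 7/3)ᵀ = (-3, -2, 7/3)ᵀ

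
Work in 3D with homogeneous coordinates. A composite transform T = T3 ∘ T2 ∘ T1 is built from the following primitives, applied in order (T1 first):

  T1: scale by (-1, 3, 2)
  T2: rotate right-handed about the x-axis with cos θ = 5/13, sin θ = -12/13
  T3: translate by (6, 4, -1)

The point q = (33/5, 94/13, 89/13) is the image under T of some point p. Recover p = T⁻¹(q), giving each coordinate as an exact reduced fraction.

T1 = [-1 0 0 0; 0 3 0 0; 0 0 2 0; 0 0 0 1]
T2·T1 = [-1 0 0 0; 0 15/13 24/13 0; 0 -36/13 10/13 0; 0 0 0 1]
T3·…·T1 = [-1 0 0 6; 0 15/13 24/13 4; 0 -36/13 10/13 -1; 0 0 0 1]
det M = -6; M⁻¹ = [-1 0 0 6; 0 5/39 -4/13 -32/39; 0 6/13 5/26 -43/26; 0 0 0 1]
M⁻¹ · (33/5, 94/13, 89/13)ᵀ = (-3/5, -2, 3)ᵀ

p = (-3/5, -2, 3)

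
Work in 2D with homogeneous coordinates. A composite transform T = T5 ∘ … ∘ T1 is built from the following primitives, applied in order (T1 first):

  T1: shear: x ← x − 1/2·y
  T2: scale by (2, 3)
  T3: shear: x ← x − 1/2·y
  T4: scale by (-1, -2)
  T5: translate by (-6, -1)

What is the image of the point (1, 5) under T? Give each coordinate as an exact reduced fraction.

T(p) = (9/2, -31)

T1 shear: x ← x − 1/2·y: (1, 5) → (-3/2, 5)
T2 scale by (2, 3): (-3/2, 5) → (-3, 15)
T3 shear: x ← x − 1/2·y: (-3, 15) → (-21/2, 15)
T4 scale by (-1, -2): (-21/2, 15) → (21/2, -30)
T5 translate by (-6, -1): (21/2, -30) → (9/2, -31)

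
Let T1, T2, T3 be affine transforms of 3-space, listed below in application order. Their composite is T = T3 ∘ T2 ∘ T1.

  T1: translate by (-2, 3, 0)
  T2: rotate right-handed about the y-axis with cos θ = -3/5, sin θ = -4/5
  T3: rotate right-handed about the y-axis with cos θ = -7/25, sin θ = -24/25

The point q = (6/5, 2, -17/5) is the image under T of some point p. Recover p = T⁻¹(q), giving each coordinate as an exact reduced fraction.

T1 = [1 0 0 -2; 0 1 0 3; 0 0 1 0; 0 0 0 1]
T2·T1 = [-3/5 0 -4/5 6/5; 0 1 0 3; 4/5 0 -3/5 -8/5; 0 0 0 1]
T3·…·T1 = [-3/5 0 4/5 6/5; 0 1 0 3; -4/5 0 -3/5 8/5; 0 0 0 1]
det M = 1; M⁻¹ = [-3/5 0 -4/5 2; 0 1 0 -3; 4/5 0 -3/5 0; 0 0 0 1]
M⁻¹ · (6/5, 2, -17/5)ᵀ = (4, -1, 3)ᵀ

p = (4, -1, 3)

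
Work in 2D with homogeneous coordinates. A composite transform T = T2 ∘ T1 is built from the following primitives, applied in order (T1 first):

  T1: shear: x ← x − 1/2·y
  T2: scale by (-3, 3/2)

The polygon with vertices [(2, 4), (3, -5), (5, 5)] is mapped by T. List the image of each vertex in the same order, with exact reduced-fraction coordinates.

image vertices: (0, 6), (-33/2, -15/2), (-15/2, 15/2)

T1 shear: x ← x − 1/2·y: (2, 4) → (0, 4); (3, -5) → (11/2, -5); (5, 5) → (5/2, 5)
T2 scale by (-3, 3/2): (0, 4) → (0, 6); (11/2, -5) → (-33/2, -15/2); (5/2, 5) → (-15/2, 15/2)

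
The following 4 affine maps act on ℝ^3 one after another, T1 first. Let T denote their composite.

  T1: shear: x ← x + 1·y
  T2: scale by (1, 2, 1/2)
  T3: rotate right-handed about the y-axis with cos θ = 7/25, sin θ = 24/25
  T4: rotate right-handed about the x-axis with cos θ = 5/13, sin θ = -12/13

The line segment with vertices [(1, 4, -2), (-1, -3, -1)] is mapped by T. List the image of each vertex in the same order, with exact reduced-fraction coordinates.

image vertices: (11/25, -524/325, -607/65), (-8/5, 72/65, 181/26)

T1 shear: x ← x + 1·y: (1, 4, -2) → (5, 4, -2); (-1, -3, -1) → (-4, -3, -1)
T2 scale by (1, 2, 1/2): (5, 4, -2) → (5, 8, -1); (-4, -3, -1) → (-4, -6, -1/2)
T3 rotate right-handed about the y-axis with cos θ = 7/25, sin θ = 24/25: (5, 8, -1) → (11/25, 8, -127/25); (-4, -6, -1/2) → (-8/5, -6, 37/10)
T4 rotate right-handed about the x-axis with cos θ = 5/13, sin θ = -12/13: (11/25, 8, -127/25) → (11/25, -524/325, -607/65); (-8/5, -6, 37/10) → (-8/5, 72/65, 181/26)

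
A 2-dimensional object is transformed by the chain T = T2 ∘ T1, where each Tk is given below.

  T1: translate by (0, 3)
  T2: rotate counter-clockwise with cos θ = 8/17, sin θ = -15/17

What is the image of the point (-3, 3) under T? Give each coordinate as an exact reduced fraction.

T1 translate by (0, 3): (-3, 3) → (-3, 6)
T2 rotate counter-clockwise with cos θ = 8/17, sin θ = -15/17: (-3, 6) → (66/17, 93/17)

T(p) = (66/17, 93/17)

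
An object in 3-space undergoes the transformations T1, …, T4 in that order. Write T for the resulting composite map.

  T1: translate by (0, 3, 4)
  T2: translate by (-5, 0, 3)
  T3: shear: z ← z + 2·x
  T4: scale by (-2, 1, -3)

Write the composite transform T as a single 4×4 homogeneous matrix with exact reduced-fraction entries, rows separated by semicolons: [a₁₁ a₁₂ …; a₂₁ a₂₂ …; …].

T = [-2 0 0 10; 0 1 0 3; -6 0 -3 9; 0 0 0 1]

T1 = [1 0 0 0; 0 1 0 3; 0 0 1 4; 0 0 0 1]
T2·T1 = [1 0 0 -5; 0 1 0 3; 0 0 1 7; 0 0 0 1]
T3·…·T1 = [1 0 0 -5; 0 1 0 3; 2 0 1 -3; 0 0 0 1]
T4·…·T1 = [-2 0 0 10; 0 1 0 3; -6 0 -3 9; 0 0 0 1]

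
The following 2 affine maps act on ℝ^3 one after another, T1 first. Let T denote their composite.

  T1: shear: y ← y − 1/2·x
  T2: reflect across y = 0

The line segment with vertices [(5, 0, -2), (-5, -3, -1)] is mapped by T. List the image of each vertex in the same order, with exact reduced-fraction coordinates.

T1 shear: y ← y − 1/2·x: (5, 0, -2) → (5, -5/2, -2); (-5, -3, -1) → (-5, -1/2, -1)
T2 reflect across y = 0: (5, -5/2, -2) → (5, 5/2, -2); (-5, -1/2, -1) → (-5, 1/2, -1)

image vertices: (5, 5/2, -2), (-5, 1/2, -1)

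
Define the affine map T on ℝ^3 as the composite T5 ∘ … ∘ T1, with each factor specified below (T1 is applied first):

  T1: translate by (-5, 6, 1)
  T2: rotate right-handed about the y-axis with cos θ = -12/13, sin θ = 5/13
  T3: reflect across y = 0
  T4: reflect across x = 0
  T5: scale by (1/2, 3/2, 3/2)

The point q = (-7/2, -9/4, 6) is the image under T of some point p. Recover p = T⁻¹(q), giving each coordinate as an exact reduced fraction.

p = (-3, -9/2, -2)

T1 = [1 0 0 -5; 0 1 0 6; 0 0 1 1; 0 0 0 1]
T2·T1 = [-12/13 0 5/13 5; 0 1 0 6; -5/13 0 -12/13 1; 0 0 0 1]
T3·…·T1 = [-12/13 0 5/13 5; 0 -1 0 -6; -5/13 0 -12/13 1; 0 0 0 1]
T4·…·T1 = [12/13 0 -5/13 -5; 0 -1 0 -6; -5/13 0 -12/13 1; 0 0 0 1]
T5·…·T1 = [6/13 0 -5/26 -5/2; 0 -3/2 0 -9; -15/26 0 -18/13 3/2; 0 0 0 1]
det M = 9/8; M⁻¹ = [24/13 0 -10/39 5; 0 -2/3 0 -6; -10/13 0 -8/13 -1; 0 0 0 1]
M⁻¹ · (-7/2, -9/4, 6)ᵀ = (-3, -9/2, -2)ᵀ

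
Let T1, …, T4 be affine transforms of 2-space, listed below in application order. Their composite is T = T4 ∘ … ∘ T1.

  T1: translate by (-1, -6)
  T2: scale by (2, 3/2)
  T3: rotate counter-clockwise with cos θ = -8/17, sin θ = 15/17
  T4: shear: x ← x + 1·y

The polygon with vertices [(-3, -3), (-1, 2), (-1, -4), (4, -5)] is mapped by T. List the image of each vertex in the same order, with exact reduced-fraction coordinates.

T1 translate by (-1, -6): (-3, -3) → (-4, -9); (-1, 2) → (-2, -4); (-1, -4) → (-2, -10); (4, -5) → (3, -11)
T2 scale by (2, 3/2): (-4, -9) → (-8, -27/2); (-2, -4) → (-4, -6); (-2, -10) → (-4, -15); (3, -11) → (6, -33/2)
T3 rotate counter-clockwise with cos θ = -8/17, sin θ = 15/17: (-8, -27/2) → (533/34, -12/17); (-4, -6) → (122/17, -12/17); (-4, -15) → (257/17, 60/17); (6, -33/2) → (399/34, 222/17)
T4 shear: x ← x + 1·y: (533/34, -12/17) → (509/34, -12/17); (122/17, -12/17) → (110/17, -12/17); (257/17, 60/17) → (317/17, 60/17); (399/34, 222/17) → (843/34, 222/17)

image vertices: (509/34, -12/17), (110/17, -12/17), (317/17, 60/17), (843/34, 222/17)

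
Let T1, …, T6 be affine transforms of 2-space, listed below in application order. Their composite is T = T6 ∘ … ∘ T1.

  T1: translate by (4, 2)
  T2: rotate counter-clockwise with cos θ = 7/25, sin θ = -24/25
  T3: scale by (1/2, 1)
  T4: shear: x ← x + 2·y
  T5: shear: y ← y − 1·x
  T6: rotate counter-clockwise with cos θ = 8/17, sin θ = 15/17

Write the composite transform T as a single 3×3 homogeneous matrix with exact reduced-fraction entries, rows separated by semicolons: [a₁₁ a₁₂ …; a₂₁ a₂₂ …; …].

T = [-1327/850 29/25 -1668/425; -1007/850 14/25 -1538/425; 0 0 1]

T1 = [1 0 4; 0 1 2; 0 0 1]
T2·T1 = [7/25 24/25 76/25; -24/25 7/25 -82/25; 0 0 1]
T3·…·T1 = [7/50 12/25 38/25; -24/25 7/25 -82/25; 0 0 1]
T4·…·T1 = [-89/50 26/25 -126/25; -24/25 7/25 -82/25; 0 0 1]
T5·…·T1 = [-89/50 26/25 -126/25; 41/50 -19/25 44/25; 0 0 1]
T6·…·T1 = [-1327/850 29/25 -1668/425; -1007/850 14/25 -1538/425; 0 0 1]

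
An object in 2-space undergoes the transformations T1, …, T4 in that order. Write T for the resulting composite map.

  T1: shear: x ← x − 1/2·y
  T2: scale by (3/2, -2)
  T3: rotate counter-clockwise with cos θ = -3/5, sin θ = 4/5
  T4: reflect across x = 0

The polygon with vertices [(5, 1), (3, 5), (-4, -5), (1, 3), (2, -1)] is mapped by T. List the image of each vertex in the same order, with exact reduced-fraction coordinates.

image vertices: (49/20, 33/5), (-151/20, 33/5), (133/20, -39/5), (-21/4, 3), (77/20, 9/5)

T1 shear: x ← x − 1/2·y: (5, 1) → (9/2, 1); (3, 5) → (1/2, 5); (-4, -5) → (-3/2, -5); (1, 3) → (-1/2, 3); (2, -1) → (5/2, -1)
T2 scale by (3/2, -2): (9/2, 1) → (27/4, -2); (1/2, 5) → (3/4, -10); (-3/2, -5) → (-9/4, 10); (-1/2, 3) → (-3/4, -6); (5/2, -1) → (15/4, 2)
T3 rotate counter-clockwise with cos θ = -3/5, sin θ = 4/5: (27/4, -2) → (-49/20, 33/5); (3/4, -10) → (151/20, 33/5); (-9/4, 10) → (-133/20, -39/5); (-3/4, -6) → (21/4, 3); (15/4, 2) → (-77/20, 9/5)
T4 reflect across x = 0: (-49/20, 33/5) → (49/20, 33/5); (151/20, 33/5) → (-151/20, 33/5); (-133/20, -39/5) → (133/20, -39/5); (21/4, 3) → (-21/4, 3); (-77/20, 9/5) → (77/20, 9/5)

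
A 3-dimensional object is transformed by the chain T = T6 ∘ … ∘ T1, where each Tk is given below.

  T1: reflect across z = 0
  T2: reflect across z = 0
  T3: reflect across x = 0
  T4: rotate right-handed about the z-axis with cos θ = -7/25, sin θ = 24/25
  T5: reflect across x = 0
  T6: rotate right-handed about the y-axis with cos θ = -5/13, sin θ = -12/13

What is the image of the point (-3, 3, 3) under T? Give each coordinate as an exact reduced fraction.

T1 reflect across z = 0: (-3, 3, 3) → (-3, 3, -3)
T2 reflect across z = 0: (-3, 3, -3) → (-3, 3, 3)
T3 reflect across x = 0: (-3, 3, 3) → (3, 3, 3)
T4 rotate right-handed about the z-axis with cos θ = -7/25, sin θ = 24/25: (3, 3, 3) → (-93/25, 51/25, 3)
T5 reflect across x = 0: (-93/25, 51/25, 3) → (93/25, 51/25, 3)
T6 rotate right-handed about the y-axis with cos θ = -5/13, sin θ = -12/13: (93/25, 51/25, 3) → (-21/5, 51/25, 57/25)

T(p) = (-21/5, 51/25, 57/25)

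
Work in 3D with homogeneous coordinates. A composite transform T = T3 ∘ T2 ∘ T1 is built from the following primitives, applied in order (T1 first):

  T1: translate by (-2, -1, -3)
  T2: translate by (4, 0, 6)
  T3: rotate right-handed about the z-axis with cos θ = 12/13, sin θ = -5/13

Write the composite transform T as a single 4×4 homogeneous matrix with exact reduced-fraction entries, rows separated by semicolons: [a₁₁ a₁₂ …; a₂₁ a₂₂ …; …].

T1 = [1 0 0 -2; 0 1 0 -1; 0 0 1 -3; 0 0 0 1]
T2·T1 = [1 0 0 2; 0 1 0 -1; 0 0 1 3; 0 0 0 1]
T3·…·T1 = [12/13 5/13 0 19/13; -5/13 12/13 0 -22/13; 0 0 1 3; 0 0 0 1]

T = [12/13 5/13 0 19/13; -5/13 12/13 0 -22/13; 0 0 1 3; 0 0 0 1]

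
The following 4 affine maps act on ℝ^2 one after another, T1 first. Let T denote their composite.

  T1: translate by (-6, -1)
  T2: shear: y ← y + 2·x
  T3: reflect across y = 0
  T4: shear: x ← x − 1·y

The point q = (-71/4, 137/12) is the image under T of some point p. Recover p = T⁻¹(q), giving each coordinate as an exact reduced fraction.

T1 = [1 0 -6; 0 1 -1; 0 0 1]
T2·T1 = [1 0 -6; 2 1 -13; 0 0 1]
T3·…·T1 = [1 0 -6; -2 -1 13; 0 0 1]
T4·…·T1 = [3 1 -19; -2 -1 13; 0 0 1]
det M = -1; M⁻¹ = [1 1 6; -2 -3 1; 0 0 1]
M⁻¹ · (-71/4, 137/12)ᵀ = (-1/3, 9/4)ᵀ

p = (-1/3, 9/4)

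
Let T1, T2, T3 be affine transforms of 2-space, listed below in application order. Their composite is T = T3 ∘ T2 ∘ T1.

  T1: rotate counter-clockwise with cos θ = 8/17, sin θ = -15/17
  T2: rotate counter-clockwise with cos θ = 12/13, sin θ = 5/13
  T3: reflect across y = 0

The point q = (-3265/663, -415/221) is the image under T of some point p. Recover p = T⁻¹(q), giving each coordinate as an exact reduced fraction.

p = (-5, -5/3)

T1 = [8/17 15/17 0; -15/17 8/17 0; 0 0 1]
T2·T1 = [171/221 140/221 0; -140/221 171/221 0; 0 0 1]
T3·…·T1 = [171/221 140/221 0; 140/221 -171/221 0; 0 0 1]
det M = -1; M⁻¹ = [171/221 140/221 0; 140/221 -171/221 0; 0 0 1]
M⁻¹ · (-3265/663, -415/221)ᵀ = (-5, -5/3)ᵀ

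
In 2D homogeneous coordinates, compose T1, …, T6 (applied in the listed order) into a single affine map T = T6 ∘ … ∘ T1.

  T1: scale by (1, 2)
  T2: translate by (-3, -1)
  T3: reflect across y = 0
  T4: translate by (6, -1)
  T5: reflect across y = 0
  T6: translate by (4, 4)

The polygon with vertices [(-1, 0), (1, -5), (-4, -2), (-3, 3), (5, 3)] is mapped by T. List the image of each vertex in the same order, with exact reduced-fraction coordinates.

image vertices: (6, 4), (8, -6), (3, 0), (4, 10), (12, 10)

T1 scale by (1, 2): (-1, 0) → (-1, 0); (1, -5) → (1, -10); (-4, -2) → (-4, -4); (-3, 3) → (-3, 6); (5, 3) → (5, 6)
T2 translate by (-3, -1): (-1, 0) → (-4, -1); (1, -10) → (-2, -11); (-4, -4) → (-7, -5); (-3, 6) → (-6, 5); (5, 6) → (2, 5)
T3 reflect across y = 0: (-4, -1) → (-4, 1); (-2, -11) → (-2, 11); (-7, -5) → (-7, 5); (-6, 5) → (-6, -5); (2, 5) → (2, -5)
T4 translate by (6, -1): (-4, 1) → (2, 0); (-2, 11) → (4, 10); (-7, 5) → (-1, 4); (-6, -5) → (0, -6); (2, -5) → (8, -6)
T5 reflect across y = 0: (2, 0) → (2, 0); (4, 10) → (4, -10); (-1, 4) → (-1, -4); (0, -6) → (0, 6); (8, -6) → (8, 6)
T6 translate by (4, 4): (2, 0) → (6, 4); (4, -10) → (8, -6); (-1, -4) → (3, 0); (0, 6) → (4, 10); (8, 6) → (12, 10)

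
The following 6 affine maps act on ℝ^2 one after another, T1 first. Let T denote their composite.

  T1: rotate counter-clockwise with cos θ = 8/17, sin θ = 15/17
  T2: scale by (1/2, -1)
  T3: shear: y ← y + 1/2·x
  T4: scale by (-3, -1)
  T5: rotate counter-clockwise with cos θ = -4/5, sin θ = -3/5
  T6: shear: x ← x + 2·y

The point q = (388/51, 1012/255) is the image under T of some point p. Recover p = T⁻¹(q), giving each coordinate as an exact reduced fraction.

p = (-2, -8/3)

T1 = [8/17 -15/17 0; 15/17 8/17 0; 0 0 1]
T2·T1 = [4/17 -15/34 0; -15/17 -8/17 0; 0 0 1]
T3·…·T1 = [4/17 -15/34 0; -13/17 -47/68 0; 0 0 1]
T4·…·T1 = [-12/17 45/34 0; 13/17 47/68 0; 0 0 1]
T5·…·T1 = [87/85 -219/340 0; -16/85 -229/170 0; 0 0 1]
T6·…·T1 = [11/17 -227/68 0; -16/85 -229/170 0; 0 0 1]
det M = -3/2; M⁻¹ = [229/255 -227/102 0; -32/255 -22/51 0; 0 0 1]
M⁻¹ · (388/51, 1012/255)ᵀ = (-2, -8/3)ᵀ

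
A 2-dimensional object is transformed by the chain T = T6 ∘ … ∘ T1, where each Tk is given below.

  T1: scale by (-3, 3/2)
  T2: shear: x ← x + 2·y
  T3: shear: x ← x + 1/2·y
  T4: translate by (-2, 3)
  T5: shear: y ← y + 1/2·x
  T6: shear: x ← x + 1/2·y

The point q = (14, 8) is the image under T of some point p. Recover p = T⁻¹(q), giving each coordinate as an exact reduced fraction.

p = (-4, 0)

T1 = [-3 0 0; 0 3/2 0; 0 0 1]
T2·T1 = [-3 3 0; 0 3/2 0; 0 0 1]
T3·…·T1 = [-3 15/4 0; 0 3/2 0; 0 0 1]
T4·…·T1 = [-3 15/4 -2; 0 3/2 3; 0 0 1]
T5·…·T1 = [-3 15/4 -2; -3/2 27/8 2; 0 0 1]
T6·…·T1 = [-15/4 87/16 -1; -3/2 27/8 2; 0 0 1]
det M = -9/2; M⁻¹ = [-3/4 29/24 -19/6; -1/3 5/6 -2; 0 0 1]
M⁻¹ · (14, 8)ᵀ = (-4, 0)ᵀ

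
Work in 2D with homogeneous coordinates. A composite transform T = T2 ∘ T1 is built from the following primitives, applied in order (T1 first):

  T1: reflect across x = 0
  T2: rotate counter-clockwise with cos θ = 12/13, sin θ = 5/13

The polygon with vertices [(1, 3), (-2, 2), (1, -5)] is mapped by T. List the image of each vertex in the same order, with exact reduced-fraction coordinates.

image vertices: (-27/13, 31/13), (14/13, 34/13), (1, -5)

T1 reflect across x = 0: (1, 3) → (-1, 3); (-2, 2) → (2, 2); (1, -5) → (-1, -5)
T2 rotate counter-clockwise with cos θ = 12/13, sin θ = 5/13: (-1, 3) → (-27/13, 31/13); (2, 2) → (14/13, 34/13); (-1, -5) → (1, -5)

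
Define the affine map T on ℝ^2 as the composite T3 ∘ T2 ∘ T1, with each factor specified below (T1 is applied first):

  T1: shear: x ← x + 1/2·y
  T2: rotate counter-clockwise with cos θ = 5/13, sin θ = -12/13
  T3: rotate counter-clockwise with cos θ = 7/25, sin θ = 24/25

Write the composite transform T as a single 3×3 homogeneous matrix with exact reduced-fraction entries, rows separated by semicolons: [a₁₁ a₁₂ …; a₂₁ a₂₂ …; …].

T = [323/325 251/650 0; 36/325 341/325 0; 0 0 1]

T1 = [1 1/2 0; 0 1 0; 0 0 1]
T2·T1 = [5/13 29/26 0; -12/13 -1/13 0; 0 0 1]
T3·…·T1 = [323/325 251/650 0; 36/325 341/325 0; 0 0 1]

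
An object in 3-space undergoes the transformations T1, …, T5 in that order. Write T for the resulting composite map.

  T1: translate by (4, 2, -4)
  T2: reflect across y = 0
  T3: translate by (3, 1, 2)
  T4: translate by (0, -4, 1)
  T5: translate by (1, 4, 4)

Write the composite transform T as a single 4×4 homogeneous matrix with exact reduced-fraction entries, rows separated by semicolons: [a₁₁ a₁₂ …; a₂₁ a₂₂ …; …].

T1 = [1 0 0 4; 0 1 0 2; 0 0 1 -4; 0 0 0 1]
T2·T1 = [1 0 0 4; 0 -1 0 -2; 0 0 1 -4; 0 0 0 1]
T3·…·T1 = [1 0 0 7; 0 -1 0 -1; 0 0 1 -2; 0 0 0 1]
T4·…·T1 = [1 0 0 7; 0 -1 0 -5; 0 0 1 -1; 0 0 0 1]
T5·…·T1 = [1 0 0 8; 0 -1 0 -1; 0 0 1 3; 0 0 0 1]

T = [1 0 0 8; 0 -1 0 -1; 0 0 1 3; 0 0 0 1]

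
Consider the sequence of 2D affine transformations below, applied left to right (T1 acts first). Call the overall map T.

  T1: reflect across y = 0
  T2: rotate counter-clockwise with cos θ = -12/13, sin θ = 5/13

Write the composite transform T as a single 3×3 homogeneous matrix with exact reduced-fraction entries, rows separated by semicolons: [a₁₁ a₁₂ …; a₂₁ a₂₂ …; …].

T1 = [1 0 0; 0 -1 0; 0 0 1]
T2·T1 = [-12/13 5/13 0; 5/13 12/13 0; 0 0 1]

T = [-12/13 5/13 0; 5/13 12/13 0; 0 0 1]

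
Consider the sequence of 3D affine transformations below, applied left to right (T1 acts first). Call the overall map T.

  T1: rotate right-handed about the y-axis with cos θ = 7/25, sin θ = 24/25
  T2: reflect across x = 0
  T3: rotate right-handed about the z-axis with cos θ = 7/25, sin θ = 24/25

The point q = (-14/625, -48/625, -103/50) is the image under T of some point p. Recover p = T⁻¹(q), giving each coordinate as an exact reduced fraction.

p = (2, 0, -1/2)

T1 = [7/25 0 24/25 0; 0 1 0 0; -24/25 0 7/25 0; 0 0 0 1]
T2·T1 = [-7/25 0 -24/25 0; 0 1 0 0; -24/25 0 7/25 0; 0 0 0 1]
T3·…·T1 = [-49/625 -24/25 -168/625 0; -168/625 7/25 -576/625 0; -24/25 0 7/25 0; 0 0 0 1]
det M = -1; M⁻¹ = [-49/625 -168/625 -24/25 0; -24/25 7/25 0 0; -168/625 -576/625 7/25 0; 0 0 0 1]
M⁻¹ · (-14/625, -48/625, -103/50)ᵀ = (2, 0, -1/2)ᵀ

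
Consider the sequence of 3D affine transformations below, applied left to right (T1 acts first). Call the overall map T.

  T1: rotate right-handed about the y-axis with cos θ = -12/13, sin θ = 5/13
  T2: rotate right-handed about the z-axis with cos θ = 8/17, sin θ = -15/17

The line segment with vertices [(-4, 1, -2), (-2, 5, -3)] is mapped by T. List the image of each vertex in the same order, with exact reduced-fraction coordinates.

image vertices: (499/221, -466/221, 44/13), (1047/221, 385/221, 46/13)

T1 rotate right-handed about the y-axis with cos θ = -12/13, sin θ = 5/13: (-4, 1, -2) → (38/13, 1, 44/13); (-2, 5, -3) → (9/13, 5, 46/13)
T2 rotate right-handed about the z-axis with cos θ = 8/17, sin θ = -15/17: (38/13, 1, 44/13) → (499/221, -466/221, 44/13); (9/13, 5, 46/13) → (1047/221, 385/221, 46/13)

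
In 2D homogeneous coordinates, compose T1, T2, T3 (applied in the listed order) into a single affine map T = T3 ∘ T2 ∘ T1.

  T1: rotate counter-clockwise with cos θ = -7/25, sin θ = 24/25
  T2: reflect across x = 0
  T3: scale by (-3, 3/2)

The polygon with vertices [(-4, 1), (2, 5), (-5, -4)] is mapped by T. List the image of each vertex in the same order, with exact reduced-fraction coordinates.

image vertices: (12/25, -309/50), (-402/25, 39/50), (393/25, -138/25)

T1 rotate counter-clockwise with cos θ = -7/25, sin θ = 24/25: (-4, 1) → (4/25, -103/25); (2, 5) → (-134/25, 13/25); (-5, -4) → (131/25, -92/25)
T2 reflect across x = 0: (4/25, -103/25) → (-4/25, -103/25); (-134/25, 13/25) → (134/25, 13/25); (131/25, -92/25) → (-131/25, -92/25)
T3 scale by (-3, 3/2): (-4/25, -103/25) → (12/25, -309/50); (134/25, 13/25) → (-402/25, 39/50); (-131/25, -92/25) → (393/25, -138/25)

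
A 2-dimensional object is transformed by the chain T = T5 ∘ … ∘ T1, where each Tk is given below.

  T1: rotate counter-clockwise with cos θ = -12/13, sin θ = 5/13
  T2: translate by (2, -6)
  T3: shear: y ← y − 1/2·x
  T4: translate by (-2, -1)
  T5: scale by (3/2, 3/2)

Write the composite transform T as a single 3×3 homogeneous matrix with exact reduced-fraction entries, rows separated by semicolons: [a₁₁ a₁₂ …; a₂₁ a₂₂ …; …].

T1 = [-12/13 -5/13 0; 5/13 -12/13 0; 0 0 1]
T2·T1 = [-12/13 -5/13 2; 5/13 -12/13 -6; 0 0 1]
T3·…·T1 = [-12/13 -5/13 2; 11/13 -19/26 -7; 0 0 1]
T4·…·T1 = [-12/13 -5/13 0; 11/13 -19/26 -8; 0 0 1]
T5·…·T1 = [-18/13 -15/26 0; 33/26 -57/52 -12; 0 0 1]

T = [-18/13 -15/26 0; 33/26 -57/52 -12; 0 0 1]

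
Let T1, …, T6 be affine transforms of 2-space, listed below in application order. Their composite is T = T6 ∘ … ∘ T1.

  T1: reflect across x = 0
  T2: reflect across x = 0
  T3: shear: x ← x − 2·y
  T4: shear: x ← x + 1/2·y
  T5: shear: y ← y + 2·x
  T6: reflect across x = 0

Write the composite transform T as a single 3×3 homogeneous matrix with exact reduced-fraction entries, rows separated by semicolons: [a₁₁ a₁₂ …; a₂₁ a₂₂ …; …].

T1 = [-1 0 0; 0 1 0; 0 0 1]
T2·T1 = [1 0 0; 0 1 0; 0 0 1]
T3·…·T1 = [1 -2 0; 0 1 0; 0 0 1]
T4·…·T1 = [1 -3/2 0; 0 1 0; 0 0 1]
T5·…·T1 = [1 -3/2 0; 2 -2 0; 0 0 1]
T6·…·T1 = [-1 3/2 0; 2 -2 0; 0 0 1]

T = [-1 3/2 0; 2 -2 0; 0 0 1]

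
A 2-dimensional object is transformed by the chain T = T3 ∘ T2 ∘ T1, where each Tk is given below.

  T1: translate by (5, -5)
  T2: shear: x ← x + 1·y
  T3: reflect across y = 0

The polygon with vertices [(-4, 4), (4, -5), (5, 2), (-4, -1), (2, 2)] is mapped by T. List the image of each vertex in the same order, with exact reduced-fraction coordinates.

image vertices: (0, 1), (-1, 10), (7, 3), (-5, 6), (4, 3)

T1 translate by (5, -5): (-4, 4) → (1, -1); (4, -5) → (9, -10); (5, 2) → (10, -3); (-4, -1) → (1, -6); (2, 2) → (7, -3)
T2 shear: x ← x + 1·y: (1, -1) → (0, -1); (9, -10) → (-1, -10); (10, -3) → (7, -3); (1, -6) → (-5, -6); (7, -3) → (4, -3)
T3 reflect across y = 0: (0, -1) → (0, 1); (-1, -10) → (-1, 10); (7, -3) → (7, 3); (-5, -6) → (-5, 6); (4, -3) → (4, 3)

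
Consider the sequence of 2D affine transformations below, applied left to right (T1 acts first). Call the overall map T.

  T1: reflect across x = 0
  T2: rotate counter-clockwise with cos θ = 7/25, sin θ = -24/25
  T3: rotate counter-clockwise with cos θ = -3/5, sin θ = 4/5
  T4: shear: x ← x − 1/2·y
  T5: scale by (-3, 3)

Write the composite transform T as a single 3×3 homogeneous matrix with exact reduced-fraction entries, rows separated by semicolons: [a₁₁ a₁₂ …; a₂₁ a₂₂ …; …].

T = [3/5 33/10 0; -12/5 9/5 0; 0 0 1]

T1 = [-1 0 0; 0 1 0; 0 0 1]
T2·T1 = [-7/25 24/25 0; 24/25 7/25 0; 0 0 1]
T3·…·T1 = [-3/5 -4/5 0; -4/5 3/5 0; 0 0 1]
T4·…·T1 = [-1/5 -11/10 0; -4/5 3/5 0; 0 0 1]
T5·…·T1 = [3/5 33/10 0; -12/5 9/5 0; 0 0 1]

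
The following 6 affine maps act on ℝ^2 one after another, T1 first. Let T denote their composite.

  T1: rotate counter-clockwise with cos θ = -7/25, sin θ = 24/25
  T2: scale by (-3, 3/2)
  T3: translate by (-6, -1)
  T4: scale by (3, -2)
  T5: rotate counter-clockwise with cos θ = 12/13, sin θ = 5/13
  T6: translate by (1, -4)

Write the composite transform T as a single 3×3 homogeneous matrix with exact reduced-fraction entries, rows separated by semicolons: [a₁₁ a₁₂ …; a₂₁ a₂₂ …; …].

T1 = [-7/25 -24/25 0; 24/25 -7/25 0; 0 0 1]
T2·T1 = [21/25 72/25 0; 36/25 -21/50 0; 0 0 1]
T3·…·T1 = [21/25 72/25 -6; 36/25 -21/50 -1; 0 0 1]
T4·…·T1 = [63/25 216/25 -18; -72/25 21/25 2; 0 0 1]
T5·…·T1 = [1116/325 2487/325 -226/13; -549/325 1332/325 -66/13; 0 0 1]
T6·…·T1 = [1116/325 2487/325 -213/13; -549/325 1332/325 -118/13; 0 0 1]

T = [1116/325 2487/325 -213/13; -549/325 1332/325 -118/13; 0 0 1]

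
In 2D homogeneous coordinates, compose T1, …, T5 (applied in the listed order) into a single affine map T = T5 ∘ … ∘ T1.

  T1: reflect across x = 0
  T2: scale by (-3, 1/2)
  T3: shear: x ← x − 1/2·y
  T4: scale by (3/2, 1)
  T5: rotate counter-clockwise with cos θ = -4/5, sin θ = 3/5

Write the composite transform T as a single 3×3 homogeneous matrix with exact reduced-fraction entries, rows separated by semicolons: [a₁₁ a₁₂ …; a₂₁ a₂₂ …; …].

T1 = [-1 0 0; 0 1 0; 0 0 1]
T2·T1 = [3 0 0; 0 1/2 0; 0 0 1]
T3·…·T1 = [3 -1/4 0; 0 1/2 0; 0 0 1]
T4·…·T1 = [9/2 -3/8 0; 0 1/2 0; 0 0 1]
T5·…·T1 = [-18/5 0 0; 27/10 -5/8 0; 0 0 1]

T = [-18/5 0 0; 27/10 -5/8 0; 0 0 1]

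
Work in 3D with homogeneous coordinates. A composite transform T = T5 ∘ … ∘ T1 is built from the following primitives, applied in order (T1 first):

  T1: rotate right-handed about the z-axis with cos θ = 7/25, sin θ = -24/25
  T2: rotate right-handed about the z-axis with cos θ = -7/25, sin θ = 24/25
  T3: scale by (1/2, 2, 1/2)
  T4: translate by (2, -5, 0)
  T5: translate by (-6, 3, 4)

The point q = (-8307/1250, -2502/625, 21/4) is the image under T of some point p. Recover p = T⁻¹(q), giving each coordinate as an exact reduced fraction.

T1 = [7/25 24/25 0 0; -24/25 7/25 0 0; 0 0 1 0; 0 0 0 1]
T2·T1 = [527/625 -336/625 0 0; 336/625 527/625 0 0; 0 0 1 0; 0 0 0 1]
T3·…·T1 = [527/1250 -168/625 0 0; 672/625 1054/625 0 0; 0 0 1/2 0; 0 0 0 1]
T4·…·T1 = [527/1250 -168/625 0 2; 672/625 1054/625 0 -5; 0 0 1/2 0; 0 0 0 1]
T5·…·T1 = [527/1250 -168/625 0 -4; 672/625 1054/625 0 -2; 0 0 1/2 4; 0 0 0 1]
det M = 1/2; M⁻¹ = [1054/625 168/625 0 4552/625; -672/625 527/1250 0 -2161/625; 0 0 2 -8; 0 0 0 1]
M⁻¹ · (-8307/1250, -2502/625, 21/4)ᵀ = (-5, 2, 5/2)ᵀ

p = (-5, 2, 5/2)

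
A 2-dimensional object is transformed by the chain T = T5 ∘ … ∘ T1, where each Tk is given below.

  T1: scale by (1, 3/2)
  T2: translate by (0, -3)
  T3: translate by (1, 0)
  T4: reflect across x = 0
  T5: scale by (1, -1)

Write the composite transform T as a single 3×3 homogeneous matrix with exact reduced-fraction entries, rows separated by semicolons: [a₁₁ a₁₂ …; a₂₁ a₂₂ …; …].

T = [-1 0 -1; 0 -3/2 3; 0 0 1]

T1 = [1 0 0; 0 3/2 0; 0 0 1]
T2·T1 = [1 0 0; 0 3/2 -3; 0 0 1]
T3·…·T1 = [1 0 1; 0 3/2 -3; 0 0 1]
T4·…·T1 = [-1 0 -1; 0 3/2 -3; 0 0 1]
T5·…·T1 = [-1 0 -1; 0 -3/2 3; 0 0 1]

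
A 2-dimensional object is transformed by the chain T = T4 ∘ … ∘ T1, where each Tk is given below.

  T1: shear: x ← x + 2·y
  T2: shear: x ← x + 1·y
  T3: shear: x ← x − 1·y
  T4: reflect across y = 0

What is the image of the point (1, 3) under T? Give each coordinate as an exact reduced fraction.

T1 shear: x ← x + 2·y: (1, 3) → (7, 3)
T2 shear: x ← x + 1·y: (7, 3) → (10, 3)
T3 shear: x ← x − 1·y: (10, 3) → (7, 3)
T4 reflect across y = 0: (7, 3) → (7, -3)

T(p) = (7, -3)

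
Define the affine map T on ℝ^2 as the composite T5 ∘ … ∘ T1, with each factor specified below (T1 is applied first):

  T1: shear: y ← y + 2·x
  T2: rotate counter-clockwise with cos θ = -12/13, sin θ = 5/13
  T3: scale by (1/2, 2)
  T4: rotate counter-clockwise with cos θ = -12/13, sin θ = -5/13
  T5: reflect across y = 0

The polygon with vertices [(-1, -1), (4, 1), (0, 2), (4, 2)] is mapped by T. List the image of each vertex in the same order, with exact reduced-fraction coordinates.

image vertices: (148/169, 1623/338), (-322/169, -4689/338), (-180/169, -601/169), (-412/169, -2645/169)

T1 shear: y ← y + 2·x: (-1, -1) → (-1, -3); (4, 1) → (4, 9); (0, 2) → (0, 2); (4, 2) → (4, 10)
T2 rotate counter-clockwise with cos θ = -12/13, sin θ = 5/13: (-1, -3) → (27/13, 31/13); (4, 9) → (-93/13, -88/13); (0, 2) → (-10/13, -24/13); (4, 10) → (-98/13, -100/13)
T3 scale by (1/2, 2): (27/13, 31/13) → (27/26, 62/13); (-93/13, -88/13) → (-93/26, -176/13); (-10/13, -24/13) → (-5/13, -48/13); (-98/13, -100/13) → (-49/13, -200/13)
T4 rotate counter-clockwise with cos θ = -12/13, sin θ = -5/13: (27/26, 62/13) → (148/169, -1623/338); (-93/26, -176/13) → (-322/169, 4689/338); (-5/13, -48/13) → (-180/169, 601/169); (-49/13, -200/13) → (-412/169, 2645/169)
T5 reflect across y = 0: (148/169, -1623/338) → (148/169, 1623/338); (-322/169, 4689/338) → (-322/169, -4689/338); (-180/169, 601/169) → (-180/169, -601/169); (-412/169, 2645/169) → (-412/169, -2645/169)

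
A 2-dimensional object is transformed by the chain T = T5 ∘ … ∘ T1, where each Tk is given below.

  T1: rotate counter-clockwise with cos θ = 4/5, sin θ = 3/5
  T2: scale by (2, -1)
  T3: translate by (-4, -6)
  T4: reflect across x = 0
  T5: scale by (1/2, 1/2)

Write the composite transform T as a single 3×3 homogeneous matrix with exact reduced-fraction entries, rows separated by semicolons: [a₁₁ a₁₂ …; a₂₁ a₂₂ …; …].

T1 = [4/5 -3/5 0; 3/5 4/5 0; 0 0 1]
T2·T1 = [8/5 -6/5 0; -3/5 -4/5 0; 0 0 1]
T3·…·T1 = [8/5 -6/5 -4; -3/5 -4/5 -6; 0 0 1]
T4·…·T1 = [-8/5 6/5 4; -3/5 -4/5 -6; 0 0 1]
T5·…·T1 = [-4/5 3/5 2; -3/10 -2/5 -3; 0 0 1]

T = [-4/5 3/5 2; -3/10 -2/5 -3; 0 0 1]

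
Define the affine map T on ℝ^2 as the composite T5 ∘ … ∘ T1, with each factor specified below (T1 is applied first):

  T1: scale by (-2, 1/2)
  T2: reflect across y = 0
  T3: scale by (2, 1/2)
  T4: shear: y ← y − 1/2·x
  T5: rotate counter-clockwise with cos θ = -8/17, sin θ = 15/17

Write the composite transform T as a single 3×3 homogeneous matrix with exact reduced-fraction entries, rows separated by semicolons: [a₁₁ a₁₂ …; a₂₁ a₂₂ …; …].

T = [2/17 15/68 0; -76/17 2/17 0; 0 0 1]

T1 = [-2 0 0; 0 1/2 0; 0 0 1]
T2·T1 = [-2 0 0; 0 -1/2 0; 0 0 1]
T3·…·T1 = [-4 0 0; 0 -1/4 0; 0 0 1]
T4·…·T1 = [-4 0 0; 2 -1/4 0; 0 0 1]
T5·…·T1 = [2/17 15/68 0; -76/17 2/17 0; 0 0 1]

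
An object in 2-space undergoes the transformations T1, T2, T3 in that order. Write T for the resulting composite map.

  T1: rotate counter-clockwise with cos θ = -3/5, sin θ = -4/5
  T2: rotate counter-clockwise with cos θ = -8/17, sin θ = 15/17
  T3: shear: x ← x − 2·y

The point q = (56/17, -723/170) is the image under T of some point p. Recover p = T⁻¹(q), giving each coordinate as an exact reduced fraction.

p = (-9/2, -5)

T1 = [-3/5 4/5 0; -4/5 -3/5 0; 0 0 1]
T2·T1 = [84/85 13/85 0; -13/85 84/85 0; 0 0 1]
T3·…·T1 = [22/17 -31/17 0; -13/85 84/85 0; 0 0 1]
det M = 1; M⁻¹ = [84/85 31/17 0; 13/85 22/17 0; 0 0 1]
M⁻¹ · (56/17, -723/170)ᵀ = (-9/2, -5)ᵀ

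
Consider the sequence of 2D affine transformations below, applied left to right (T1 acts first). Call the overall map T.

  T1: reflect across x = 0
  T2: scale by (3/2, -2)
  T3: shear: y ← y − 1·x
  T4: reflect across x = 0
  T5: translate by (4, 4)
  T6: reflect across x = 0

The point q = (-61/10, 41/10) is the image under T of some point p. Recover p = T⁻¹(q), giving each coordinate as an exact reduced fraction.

T1 = [-1 0 0; 0 1 0; 0 0 1]
T2·T1 = [-3/2 0 0; 0 -2 0; 0 0 1]
T3·…·T1 = [-3/2 0 0; 3/2 -2 0; 0 0 1]
T4·…·T1 = [3/2 0 0; 3/2 -2 0; 0 0 1]
T5·…·T1 = [3/2 0 4; 3/2 -2 4; 0 0 1]
T6·…·T1 = [-3/2 0 -4; 3/2 -2 4; 0 0 1]
det M = 3; M⁻¹ = [-2/3 0 -8/3; -1/2 -1/2 0; 0 0 1]
M⁻¹ · (-61/10, 41/10)ᵀ = (7/5, 1)ᵀ

p = (7/5, 1)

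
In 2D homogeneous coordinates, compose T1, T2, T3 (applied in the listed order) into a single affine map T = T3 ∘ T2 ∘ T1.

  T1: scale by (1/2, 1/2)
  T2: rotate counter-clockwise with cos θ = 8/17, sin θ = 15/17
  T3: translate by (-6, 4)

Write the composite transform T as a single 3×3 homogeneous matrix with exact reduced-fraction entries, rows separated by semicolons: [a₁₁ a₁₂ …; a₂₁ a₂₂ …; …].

T = [4/17 -15/34 -6; 15/34 4/17 4; 0 0 1]

T1 = [1/2 0 0; 0 1/2 0; 0 0 1]
T2·T1 = [4/17 -15/34 0; 15/34 4/17 0; 0 0 1]
T3·…·T1 = [4/17 -15/34 -6; 15/34 4/17 4; 0 0 1]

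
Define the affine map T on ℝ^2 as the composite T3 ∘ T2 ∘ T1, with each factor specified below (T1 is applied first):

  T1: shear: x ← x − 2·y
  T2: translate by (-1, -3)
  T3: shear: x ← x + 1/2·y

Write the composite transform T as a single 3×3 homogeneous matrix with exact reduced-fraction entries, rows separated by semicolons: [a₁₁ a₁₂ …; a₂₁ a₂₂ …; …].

T1 = [1 -2 0; 0 1 0; 0 0 1]
T2·T1 = [1 -2 -1; 0 1 -3; 0 0 1]
T3·…·T1 = [1 -3/2 -5/2; 0 1 -3; 0 0 1]

T = [1 -3/2 -5/2; 0 1 -3; 0 0 1]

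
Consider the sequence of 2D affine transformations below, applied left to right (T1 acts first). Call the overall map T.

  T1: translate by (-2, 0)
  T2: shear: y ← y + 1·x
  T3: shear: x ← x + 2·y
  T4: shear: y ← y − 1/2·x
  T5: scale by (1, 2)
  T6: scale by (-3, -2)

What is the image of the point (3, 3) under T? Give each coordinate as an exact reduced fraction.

T1 translate by (-2, 0): (3, 3) → (1, 3)
T2 shear: y ← y + 1·x: (1, 3) → (1, 4)
T3 shear: x ← x + 2·y: (1, 4) → (9, 4)
T4 shear: y ← y − 1/2·x: (9, 4) → (9, -1/2)
T5 scale by (1, 2): (9, -1/2) → (9, -1)
T6 scale by (-3, -2): (9, -1) → (-27, 2)

T(p) = (-27, 2)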